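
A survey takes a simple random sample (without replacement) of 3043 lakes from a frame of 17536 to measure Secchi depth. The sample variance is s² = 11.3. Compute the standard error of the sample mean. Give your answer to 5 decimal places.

0.05540

Under SRS without replacement, Var(ȳ) = (1 − f)·s²/n with f = n/N = 3043/17536 = 0.17352874.
Var(ȳ) = (1 − 0.17352874)·11.3/3043 = 0.82647126·0.0037134407 = 0.003069052.
SE(ȳ) = √(0.003069052) = 0.05540.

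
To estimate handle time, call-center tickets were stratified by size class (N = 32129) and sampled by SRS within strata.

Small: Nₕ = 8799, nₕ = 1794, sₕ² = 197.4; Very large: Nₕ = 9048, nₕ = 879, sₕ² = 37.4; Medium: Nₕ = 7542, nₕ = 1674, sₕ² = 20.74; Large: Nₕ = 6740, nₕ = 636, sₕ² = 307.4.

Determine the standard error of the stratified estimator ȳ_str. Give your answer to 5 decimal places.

Var(ȳ_str) = Σₕ Wₕ²(1 − fₕ)sₕ²/nₕ with Wₕ = Nₕ/N, N = 32129.
Small: Wₕ = 0.27386473; term = 0.27386473²·(1 − 0.20388681)·197.4/1794 = 0.0065700965.
Very large: Wₕ = 0.28161474; term = 0.28161474²·(1 − 0.09714854)·37.4/879 = 0.0030465604.
Medium: Wₕ = 0.23474120; term = 0.23474120²·(1 − 0.22195704)·20.74/1674 = 5.3117242 × 10^-4.
Large: Wₕ = 0.20977933; term = 0.20977933²·(1 − 0.09436202)·307.4/636 = 0.019263125.
Sum = 0.029410954.
SE = √(0.029410954) = 0.17150.

0.17150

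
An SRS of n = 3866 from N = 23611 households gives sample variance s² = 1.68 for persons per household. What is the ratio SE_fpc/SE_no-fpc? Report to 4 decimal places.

f = n/N = 3866/23611 = 0.16373724.
SE_no-fpc = √(s²/n) = 0.020846047; SE_fpc = √((1−f)s²/n) = 0.019063169.
Ratio = √(1−f) = 0.91447403.

0.9145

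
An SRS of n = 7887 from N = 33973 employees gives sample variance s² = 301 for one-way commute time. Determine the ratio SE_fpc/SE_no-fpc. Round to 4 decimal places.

0.8763

f = n/N = 7887/33973 = 0.23215495.
SE_no-fpc = √(s²/n) = 0.19535626; SE_fpc = √((1−f)s²/n) = 0.17118438.
Ratio = √(1−f) = 0.87626768.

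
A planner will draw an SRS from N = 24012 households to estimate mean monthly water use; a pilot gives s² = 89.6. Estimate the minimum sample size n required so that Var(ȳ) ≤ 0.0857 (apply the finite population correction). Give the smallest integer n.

Without fpc, n₀ = s²/D = 89.6/0.0857 = 1045.5076.
With fpc, (1 − n/N)·s²/n ≤ D requires n ≥ n₀/(1 + n₀/N) = 1045.5076/(1 + 1045.5076/24012) = 1001.8845.
Rounding up, n = 1002.

1002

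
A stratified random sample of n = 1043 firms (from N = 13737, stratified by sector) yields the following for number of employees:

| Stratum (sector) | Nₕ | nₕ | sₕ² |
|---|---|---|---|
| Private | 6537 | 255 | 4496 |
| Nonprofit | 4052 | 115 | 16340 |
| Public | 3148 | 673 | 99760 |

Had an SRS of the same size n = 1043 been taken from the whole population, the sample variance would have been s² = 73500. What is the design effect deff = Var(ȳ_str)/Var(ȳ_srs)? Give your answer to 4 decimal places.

Var(ȳ_str) = Σ Wₕ²(1−fₕ)sₕ²/nₕ with Wₕ = Nₕ/13737:
  Private: (6537/13737)²·(1−255/6537)·4496/255 = 3.8368846
  Nonprofit: (4052/13737)²·(1−115/4052)·16340/115 = 12.011722
  Public: (3148/13737)²·(1−673/3148)·99760/673 = 6.1202267
  → Var(ȳ_str) = 21.968833.
Var(ȳ_srs) = (1 − 1043/13737)·73500/1043 = 65.119285.
deff = 21.968833 / 65.119285 = 0.3374.

0.3374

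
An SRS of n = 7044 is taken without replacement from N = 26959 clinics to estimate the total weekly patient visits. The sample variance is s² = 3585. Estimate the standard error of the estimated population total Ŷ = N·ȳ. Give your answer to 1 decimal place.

16530.2

Var(Ŷ) = N²·Var(ȳ) = N²·(1 − n/N)·s²/n.
f = 7044/26959 = 0.26128566; Var(ȳ) = 0.73871434·3585/7044 = 0.37596407.
Var(Ŷ) = 26959² · 0.37596407 = 2.7324605 × 10^8.
SE(Ŷ) = √(2.7324605 × 10^8) = 16530.2.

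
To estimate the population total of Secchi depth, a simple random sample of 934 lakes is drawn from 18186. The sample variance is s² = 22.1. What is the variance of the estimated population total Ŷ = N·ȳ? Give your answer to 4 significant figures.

Var(Ŷ) = N²·Var(ȳ) = N²·(1 − n/N)·s²/n.
f = 934/18186 = 0.05135819; Var(ȳ) = 0.94864181·22.1/934 = 0.02244645.
Var(Ŷ) = 18186² · 0.02244645 = 7.4237278 × 10^6.

7.424 × 10^6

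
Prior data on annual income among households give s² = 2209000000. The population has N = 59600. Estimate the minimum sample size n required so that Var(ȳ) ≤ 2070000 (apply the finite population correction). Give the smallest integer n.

Without fpc, n₀ = s²/D = 2209000000/2070000 = 1067.1498.
With fpc, (1 − n/N)·s²/n ≤ D requires n ≥ n₀/(1 + n₀/N) = 1067.1498/(1 + 1067.1498/59600) = 1048.3784.
Rounding up, n = 1049.

1049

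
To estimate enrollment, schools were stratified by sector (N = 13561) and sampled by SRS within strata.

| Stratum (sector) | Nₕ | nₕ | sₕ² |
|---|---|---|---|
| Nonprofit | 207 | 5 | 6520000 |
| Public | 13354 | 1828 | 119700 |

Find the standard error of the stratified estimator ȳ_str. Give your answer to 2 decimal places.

Var(ȳ_str) = Σₕ Wₕ²(1 − fₕ)sₕ²/nₕ with Wₕ = Nₕ/N, N = 13561.
Nonprofit: Wₕ = 0.01526436; term = 0.01526436²·(1 − 0.02415459)·6520000/5 = 296.49398.
Public: Wₕ = 0.98473564; term = 0.98473564²·(1 − 0.13688782)·119700/1828 = 54.805547.
Sum = 351.29953.
SE = √(351.29953) = 18.74.

18.74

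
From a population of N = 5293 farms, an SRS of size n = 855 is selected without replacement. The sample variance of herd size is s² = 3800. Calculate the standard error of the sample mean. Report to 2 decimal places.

1.93

Under SRS without replacement, Var(ȳ) = (1 − f)·s²/n with f = n/N = 855/5293 = 0.16153410.
Var(ȳ) = (1 − 0.16153410)·3800/855 = 0.83846590·4.4444444 = 3.7265151.
SE(ȳ) = √(3.7265151) = 1.93.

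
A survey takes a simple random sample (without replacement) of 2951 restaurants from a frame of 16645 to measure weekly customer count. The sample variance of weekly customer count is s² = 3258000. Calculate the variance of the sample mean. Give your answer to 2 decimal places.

908.30

Under SRS without replacement, Var(ȳ) = (1 − f)·s²/n with f = n/N = 2951/16645 = 0.17729048.
Var(ȳ) = (1 − 0.17729048)·3258000/2951 = 0.82270952·1104.0325 = 908.29808.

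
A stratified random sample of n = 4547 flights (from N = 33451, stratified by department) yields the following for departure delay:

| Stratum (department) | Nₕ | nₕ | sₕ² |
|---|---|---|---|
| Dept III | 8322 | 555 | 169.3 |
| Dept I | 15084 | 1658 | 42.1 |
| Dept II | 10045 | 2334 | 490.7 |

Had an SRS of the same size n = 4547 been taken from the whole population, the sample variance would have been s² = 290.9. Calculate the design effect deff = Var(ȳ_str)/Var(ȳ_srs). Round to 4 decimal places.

Var(ȳ_str) = Σ Wₕ²(1−fₕ)sₕ²/nₕ with Wₕ = Nₕ/33451:
  Dept III: (8322/33451)²·(1−555/8322)·169.3/555 = 0.017620847
  Dept I: (15084/33451)²·(1−1658/15084)·42.1/1658 = 0.0045956032
  Dept II: (10045/33451)²·(1−2334/10045)·490.7/2334 = 0.014553171
  → Var(ȳ_str) = 0.036769621.
Var(ȳ_srs) = (1 − 4547/33451)·290.9/4547 = 0.055279946.
deff = 0.036769621 / 0.055279946 = 0.6652.

0.6652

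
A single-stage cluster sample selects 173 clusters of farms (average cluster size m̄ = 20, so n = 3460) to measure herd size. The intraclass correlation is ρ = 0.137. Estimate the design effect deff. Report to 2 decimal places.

deff = 1 + (20 − 1)·0.137 = 1 + 2.603 = 3.603.

3.60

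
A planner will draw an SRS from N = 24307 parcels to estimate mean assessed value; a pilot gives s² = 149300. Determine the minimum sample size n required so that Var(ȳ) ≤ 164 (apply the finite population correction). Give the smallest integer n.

Without fpc, n₀ = s²/D = 149300/164 = 910.3659.
With fpc, (1 − n/N)·s²/n ≤ D requires n ≥ n₀/(1 + n₀/N) = 910.3659/(1 + 910.3659/24307) = 877.5010.
Rounding up, n = 878.

878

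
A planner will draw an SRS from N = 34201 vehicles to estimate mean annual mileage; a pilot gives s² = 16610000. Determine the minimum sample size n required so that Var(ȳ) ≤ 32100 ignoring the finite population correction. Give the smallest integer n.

Without fpc, n₀ = s²/D = 16610000/32100 = 517.4455.
Rounding up, n = 518.

518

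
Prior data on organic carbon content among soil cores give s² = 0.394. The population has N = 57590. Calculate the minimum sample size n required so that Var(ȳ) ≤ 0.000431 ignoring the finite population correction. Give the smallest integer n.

Without fpc, n₀ = s²/D = 0.394/0.000431 = 914.1531.
Rounding up, n = 915.

915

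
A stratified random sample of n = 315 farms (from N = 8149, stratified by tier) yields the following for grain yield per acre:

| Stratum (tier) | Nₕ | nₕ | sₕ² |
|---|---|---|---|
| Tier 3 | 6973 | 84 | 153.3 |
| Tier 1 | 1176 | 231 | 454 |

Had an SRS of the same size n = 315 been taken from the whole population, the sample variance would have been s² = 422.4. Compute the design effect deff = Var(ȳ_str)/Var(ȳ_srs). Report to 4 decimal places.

1.0496

Var(ȳ_str) = Σ Wₕ²(1−fₕ)sₕ²/nₕ with Wₕ = Nₕ/8149:
  Tier 3: (6973/8149)²·(1−84/6973)·153.3/84 = 1.3201707
  Tier 1: (1176/8149)²·(1−231/1176)·454/231 = 0.032890795
  → Var(ȳ_str) = 1.3530615.
Var(ȳ_srs) = (1 − 315/8149)·422.4/315 = 1.2891178.
deff = 1.3530615 / 1.2891178 = 1.0496.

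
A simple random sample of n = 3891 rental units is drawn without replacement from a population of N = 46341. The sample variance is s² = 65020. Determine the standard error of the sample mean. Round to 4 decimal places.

Under SRS without replacement, Var(ȳ) = (1 − f)·s²/n with f = n/N = 3891/46341 = 0.08396452.
Var(ȳ) = (1 − 0.08396452)·65020/3891 = 0.91603548·16.710357 = 15.30728.
SE(ȳ) = √(15.30728) = 3.9125.

3.9125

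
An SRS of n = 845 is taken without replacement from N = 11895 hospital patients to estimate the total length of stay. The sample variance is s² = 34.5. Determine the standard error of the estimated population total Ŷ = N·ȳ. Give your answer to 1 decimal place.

Var(Ŷ) = N²·Var(ȳ) = N²·(1 − n/N)·s²/n.
f = 845/11895 = 0.07103825; Var(ȳ) = 0.92896175·34.5/845 = 0.037928024.
Var(Ŷ) = 11895² · 0.037928024 = 5.366475 × 10^6.
SE(Ŷ) = √(5.366475 × 10^6) = 2316.6.

2316.6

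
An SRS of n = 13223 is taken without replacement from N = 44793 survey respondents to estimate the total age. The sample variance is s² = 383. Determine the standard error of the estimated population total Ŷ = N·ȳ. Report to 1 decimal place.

6400.0

Var(Ŷ) = N²·Var(ȳ) = N²·(1 − n/N)·s²/n.
f = 13223/44793 = 0.29520238; Var(ȳ) = 0.70479762·383/13223 = 0.02041424.
Var(Ŷ) = 44793² · 0.02041424 = 4.0959393 × 10^7.
SE(Ŷ) = √(4.0959393 × 10^7) = 6400.0.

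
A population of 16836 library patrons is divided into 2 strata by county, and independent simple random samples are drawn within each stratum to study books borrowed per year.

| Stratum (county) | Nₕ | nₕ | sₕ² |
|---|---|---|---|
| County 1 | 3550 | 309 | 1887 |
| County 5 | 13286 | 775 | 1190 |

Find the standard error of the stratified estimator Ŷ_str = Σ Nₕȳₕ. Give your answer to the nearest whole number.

Var(Ŷ_str) = Σₕ Nₕ²(1 − fₕ)sₕ²/nₕ.
County 1: 3550²·(1 − 309/3550)·1887/309 = 7.0262048 × 10^7.
County 5: 13286²·(1 − 775/13286)·1190/775 = 2.5522989 × 10^8.
Sum = 3.2549194 × 10^8.
SE = √(3.2549194 × 10^8) = 18041.

18041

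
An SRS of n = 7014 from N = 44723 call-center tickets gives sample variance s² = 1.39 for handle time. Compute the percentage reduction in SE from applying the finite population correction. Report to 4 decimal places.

8.1758

f = n/N = 7014/44723 = 0.15683206.
SE_no-fpc = √(s²/n) = 0.014077467; SE_fpc = √((1−f)s²/n) = 0.012926518.
Ratio = √(1−f) = 0.91824177. Reduction = 100·(1 − 0.91824177) = 8.1758%.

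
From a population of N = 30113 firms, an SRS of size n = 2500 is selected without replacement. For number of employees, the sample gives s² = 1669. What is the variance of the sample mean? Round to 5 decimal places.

0.61218

Under SRS without replacement, Var(ȳ) = (1 − f)·s²/n with f = n/N = 2500/30113 = 0.08302062.
Var(ȳ) = (1 − 0.08302062)·1669/2500 = 0.91697938·0.6676 = 0.61217543.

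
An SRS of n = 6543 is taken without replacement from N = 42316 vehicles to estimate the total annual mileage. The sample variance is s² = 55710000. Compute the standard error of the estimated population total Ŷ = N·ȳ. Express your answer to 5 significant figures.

Var(Ŷ) = N²·Var(ȳ) = N²·(1 − n/N)·s²/n.
f = 6543/42316 = 0.15462237; Var(ȳ) = 0.84537763·55710000/6543 = 7197.9196.
Var(Ŷ) = 42316² · 7197.9196 = 1.2888911 × 10^13.
SE(Ŷ) = √(1.2888911 × 10^13) = 3.5901 × 10^6.

3.5901 × 10^6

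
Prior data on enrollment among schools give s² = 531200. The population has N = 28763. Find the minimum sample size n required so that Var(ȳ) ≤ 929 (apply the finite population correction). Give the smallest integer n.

561

Without fpc, n₀ = s²/D = 531200/929 = 571.7976.
With fpc, (1 − n/N)·s²/n ≤ D requires n ≥ n₀/(1 + n₀/N) = 571.7976/(1 + 571.7976/28763) = 560.6520.
Rounding up, n = 561.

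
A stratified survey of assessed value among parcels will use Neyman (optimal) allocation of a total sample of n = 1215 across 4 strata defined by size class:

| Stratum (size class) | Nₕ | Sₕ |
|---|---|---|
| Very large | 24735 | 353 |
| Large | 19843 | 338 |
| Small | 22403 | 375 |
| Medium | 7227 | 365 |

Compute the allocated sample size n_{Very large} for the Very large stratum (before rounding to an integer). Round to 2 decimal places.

Neyman allocation: nₕ = n·NₕSₕ / Σⱼ NⱼSⱼ.
Σ NⱼSⱼ = 24735·353 + 19843·338 + 22403·375 + 7227·365 = 2.6477369 × 10^7.
n_{Very large} = 1215·24735·353 / (2.6477369 × 10^7) = 400.67.

400.67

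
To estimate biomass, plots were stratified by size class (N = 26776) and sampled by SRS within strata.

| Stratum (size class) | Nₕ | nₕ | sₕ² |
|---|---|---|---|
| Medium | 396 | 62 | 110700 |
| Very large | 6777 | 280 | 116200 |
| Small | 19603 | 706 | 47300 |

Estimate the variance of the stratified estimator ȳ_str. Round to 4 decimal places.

60.4320

Var(ȳ_str) = Σₕ Wₕ²(1 − fₕ)sₕ²/nₕ with Wₕ = Nₕ/N, N = 26776.
Medium: Wₕ = 0.01478936; term = 0.01478936²·(1 − 0.15656566)·110700/62 = 0.3293868.
Very large: Wₕ = 0.25309979; term = 0.25309979²·(1 − 0.04131622)·116200/280 = 25.486315.
Small: Wₕ = 0.73211085; term = 0.73211085²·(1 − 0.03601490)·47300/706 = 34.616284.
Sum = 60.431986.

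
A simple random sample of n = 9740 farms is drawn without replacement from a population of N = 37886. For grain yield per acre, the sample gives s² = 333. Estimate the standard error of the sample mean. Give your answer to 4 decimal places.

0.1594

Under SRS without replacement, Var(ȳ) = (1 − f)·s²/n with f = n/N = 9740/37886 = 0.25708705.
Var(ȳ) = (1 − 0.25708705)·333/9740 = 0.74291295·0.034188912 = 0.025399385.
SE(ȳ) = √(0.025399385) = 0.1594.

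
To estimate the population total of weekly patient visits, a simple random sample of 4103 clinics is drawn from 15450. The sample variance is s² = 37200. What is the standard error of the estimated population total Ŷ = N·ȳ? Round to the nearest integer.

39868

Var(Ŷ) = N²·Var(ȳ) = N²·(1 − n/N)·s²/n.
f = 4103/15450 = 0.26556634; Var(ȳ) = 0.73443366·37200/4103 = 6.6587697.
Var(Ŷ) = 15450² · 6.6587697 = 1.589465 × 10^9.
SE(Ŷ) = √(1.589465 × 10^9) = 39868.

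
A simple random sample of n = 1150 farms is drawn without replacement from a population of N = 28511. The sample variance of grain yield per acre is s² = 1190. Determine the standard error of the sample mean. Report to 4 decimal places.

Under SRS without replacement, Var(ȳ) = (1 − f)·s²/n with f = n/N = 1150/28511 = 0.04033531.
Var(ȳ) = (1 − 0.04033531)·1190/1150 = 0.95966469·1.0347826 = 0.99304433.
SE(ȳ) = √(0.99304433) = 0.9965.

0.9965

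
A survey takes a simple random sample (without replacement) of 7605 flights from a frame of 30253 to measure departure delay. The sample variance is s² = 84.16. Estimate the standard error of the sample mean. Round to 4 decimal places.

0.0910

Under SRS without replacement, Var(ȳ) = (1 − f)·s²/n with f = n/N = 7605/30253 = 0.25138003.
Var(ȳ) = (1 − 0.25138003)·84.16/7605 = 0.74861997·0.011066404 = 0.0082845308.
SE(ȳ) = √(0.0082845308) = 0.0910.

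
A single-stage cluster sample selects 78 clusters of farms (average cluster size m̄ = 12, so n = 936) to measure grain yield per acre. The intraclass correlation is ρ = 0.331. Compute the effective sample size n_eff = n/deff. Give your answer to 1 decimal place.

201.7

deff = 1 + (12 − 1)·0.331 = 1 + 3.641 = 4.641.
n_eff = 936 / 4.641 = 201.7.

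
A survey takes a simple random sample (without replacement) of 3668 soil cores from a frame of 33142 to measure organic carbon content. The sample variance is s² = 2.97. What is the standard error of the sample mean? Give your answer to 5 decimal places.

Under SRS without replacement, Var(ȳ) = (1 − f)·s²/n with f = n/N = 3668/33142 = 0.11067528.
Var(ȳ) = (1 − 0.11067528)·2.97/3668 = 0.88932472·8.0970556 × 10^-4 = 7.2009118 × 10^-4.
SE(ȳ) = √(7.2009118 × 10^-4) = 0.02683.

0.02683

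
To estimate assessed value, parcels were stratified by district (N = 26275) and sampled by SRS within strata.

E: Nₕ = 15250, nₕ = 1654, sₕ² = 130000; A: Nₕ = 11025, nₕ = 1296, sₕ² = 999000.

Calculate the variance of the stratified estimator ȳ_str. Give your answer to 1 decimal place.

Var(ȳ_str) = Σₕ Wₕ²(1 − fₕ)sₕ²/nₕ with Wₕ = Nₕ/N, N = 26275.
E: Wₕ = 0.58039962; term = 0.58039962²·(1 − 0.10845902)·130000/1654 = 23.604967.
A: Wₕ = 0.41960038; term = 0.41960038²·(1 − 0.11755102)·999000/1296 = 119.76277.
Sum = 143.36774.

143.4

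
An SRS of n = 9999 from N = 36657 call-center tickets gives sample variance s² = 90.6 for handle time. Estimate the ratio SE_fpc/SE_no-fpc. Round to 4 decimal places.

f = n/N = 9999/36657 = 0.27277191.
SE_no-fpc = √(s²/n) = 0.095188792; SE_fpc = √((1−f)s²/n) = 0.081174783.
Ratio = √(1−f) = 0.85277669.

0.8528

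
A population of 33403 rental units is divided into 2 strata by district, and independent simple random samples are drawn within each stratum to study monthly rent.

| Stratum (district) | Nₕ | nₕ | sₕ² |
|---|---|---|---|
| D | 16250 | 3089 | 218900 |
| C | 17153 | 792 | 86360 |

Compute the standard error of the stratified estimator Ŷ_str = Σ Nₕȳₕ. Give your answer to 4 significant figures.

213900

Var(Ŷ_str) = Σₕ Nₕ²(1 − fₕ)sₕ²/nₕ.
D: 16250²·(1 − 3089/16250)·218900/3089 = 1.5155494 × 10^10.
C: 17153²·(1 − 792/17153)·86360/792 = 3.0601124 × 10^10.
Sum = 4.5756618 × 10^10.
SE = √(4.5756618 × 10^10) = 213900.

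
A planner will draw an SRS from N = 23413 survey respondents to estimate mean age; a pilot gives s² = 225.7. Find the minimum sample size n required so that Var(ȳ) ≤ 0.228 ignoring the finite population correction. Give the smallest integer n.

990

Without fpc, n₀ = s²/D = 225.7/0.228 = 989.9123.
Rounding up, n = 990.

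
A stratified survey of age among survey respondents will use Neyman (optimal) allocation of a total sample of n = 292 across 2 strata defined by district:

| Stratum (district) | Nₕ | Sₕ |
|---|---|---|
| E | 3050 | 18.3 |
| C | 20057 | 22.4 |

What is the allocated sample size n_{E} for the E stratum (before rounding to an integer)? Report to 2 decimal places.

Neyman allocation: nₕ = n·NₕSₕ / Σⱼ NⱼSⱼ.
Σ NⱼSⱼ = 3050·18.3 + 20057·22.4 = 505091.8.
n_{E} = 292·3050·18.3 / 505091.8 = 32.27.

32.27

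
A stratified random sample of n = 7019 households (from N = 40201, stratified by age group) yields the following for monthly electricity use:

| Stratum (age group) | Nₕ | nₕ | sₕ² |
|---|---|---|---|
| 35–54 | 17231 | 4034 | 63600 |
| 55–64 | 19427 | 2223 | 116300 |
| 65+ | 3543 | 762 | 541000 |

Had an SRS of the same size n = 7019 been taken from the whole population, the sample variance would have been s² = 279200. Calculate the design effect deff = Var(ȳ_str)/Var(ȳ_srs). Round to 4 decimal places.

0.5289

Var(ȳ_str) = Σ Wₕ²(1−fₕ)sₕ²/nₕ with Wₕ = Nₕ/40201:
  35–54: (17231/40201)²·(1−4034/17231)·63600/4034 = 2.218366
  55–64: (19427/40201)²·(1−2223/19427)·116300/2223 = 10.819364
  65+: (3543/40201)²·(1−762/3543)·541000/762 = 4.3285329
  → Var(ȳ_str) = 17.366263.
Var(ȳ_srs) = (1 − 7019/40201)·279200/7019 = 32.832645.
deff = 17.366263 / 32.832645 = 0.5289.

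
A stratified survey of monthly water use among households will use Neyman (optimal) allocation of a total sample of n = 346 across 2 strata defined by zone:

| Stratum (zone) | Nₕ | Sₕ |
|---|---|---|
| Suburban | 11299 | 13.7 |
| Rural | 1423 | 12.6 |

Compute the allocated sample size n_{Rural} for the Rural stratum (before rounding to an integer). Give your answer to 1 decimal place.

Neyman allocation: nₕ = n·NₕSₕ / Σⱼ NⱼSⱼ.
Σ NⱼSⱼ = 11299·13.7 + 1423·12.6 = 172726.1.
n_{Rural} = 346·1423·12.6 / 172726.1 = 35.9.

35.9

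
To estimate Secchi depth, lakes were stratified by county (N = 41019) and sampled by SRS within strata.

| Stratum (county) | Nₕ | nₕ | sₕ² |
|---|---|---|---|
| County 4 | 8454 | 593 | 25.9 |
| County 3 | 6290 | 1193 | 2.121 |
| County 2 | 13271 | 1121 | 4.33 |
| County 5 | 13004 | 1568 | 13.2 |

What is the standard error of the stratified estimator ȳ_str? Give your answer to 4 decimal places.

Var(ȳ_str) = Σₕ Wₕ²(1 − fₕ)sₕ²/nₕ with Wₕ = Nₕ/N, N = 41019.
County 4: Wₕ = 0.20609961; term = 0.20609961²·(1 − 0.07014431)·25.9/593 = 0.0017251028.
County 3: Wₕ = 0.15334357; term = 0.15334357²·(1 − 0.18966614)·2.121/1193 = 3.3876253 × 10^-5.
County 2: Wₕ = 0.32353300; term = 0.32353300²·(1 − 0.08446990)·4.33/1121 = 3.7016221 × 10^-4.
County 5: Wₕ = 0.31702382; term = 0.31702382²·(1 − 0.12057828)·13.2/1568 = 7.4406152 × 10^-4.
Sum = 0.0028732028.
SE = √(0.0028732028) = 0.0536.

0.0536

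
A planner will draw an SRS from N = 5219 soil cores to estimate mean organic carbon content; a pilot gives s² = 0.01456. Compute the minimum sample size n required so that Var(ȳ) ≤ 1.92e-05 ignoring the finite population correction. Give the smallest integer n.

Without fpc, n₀ = s²/D = 0.01456/1.92e-05 = 758.3333.
Rounding up, n = 759.

759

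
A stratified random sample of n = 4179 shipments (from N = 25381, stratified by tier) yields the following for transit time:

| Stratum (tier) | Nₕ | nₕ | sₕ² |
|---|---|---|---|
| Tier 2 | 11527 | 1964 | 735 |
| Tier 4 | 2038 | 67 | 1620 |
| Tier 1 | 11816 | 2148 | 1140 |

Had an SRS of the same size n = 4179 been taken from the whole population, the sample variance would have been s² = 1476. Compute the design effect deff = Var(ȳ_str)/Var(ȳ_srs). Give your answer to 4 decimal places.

Var(ȳ_str) = Σ Wₕ²(1−fₕ)sₕ²/nₕ with Wₕ = Nₕ/25381:
  Tier 2: (11527/25381)²·(1−1964/11527)·735/1964 = 0.06403816
  Tier 4: (2038/25381)²·(1−67/2038)·1620/67 = 0.15076952
  Tier 1: (11816/25381)²·(1−2148/11816)·1140/2148 = 0.094115302
  → Var(ȳ_str) = 0.30892298.
Var(ȳ_srs) = (1 − 4179/25381)·1476/4179 = 0.29504081.
deff = 0.30892298 / 0.29504081 = 1.0471.

1.0471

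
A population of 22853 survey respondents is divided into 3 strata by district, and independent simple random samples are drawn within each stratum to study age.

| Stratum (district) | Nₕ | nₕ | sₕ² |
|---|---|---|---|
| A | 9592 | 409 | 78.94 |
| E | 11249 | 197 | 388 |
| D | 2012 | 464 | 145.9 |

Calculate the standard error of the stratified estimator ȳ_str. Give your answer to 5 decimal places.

0.70942

Var(ȳ_str) = Σₕ Wₕ²(1 − fₕ)sₕ²/nₕ with Wₕ = Nₕ/N, N = 22853.
A: Wₕ = 0.41972608; term = 0.41972608²·(1 − 0.04263970)·78.94/409 = 0.032552259.
E: Wₕ = 0.49223297; term = 0.49223297²·(1 − 0.01751267)·388/197 = 0.46884993.
D: Wₕ = 0.08804096; term = 0.08804096²·(1 − 0.23061630)·145.9/464 = 0.0018752095.
Sum = 0.5032774.
SE = √(0.5032774) = 0.70942.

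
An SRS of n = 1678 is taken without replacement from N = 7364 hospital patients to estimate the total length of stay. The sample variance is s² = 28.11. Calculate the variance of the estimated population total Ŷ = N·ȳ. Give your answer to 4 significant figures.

701400

Var(Ŷ) = N²·Var(ȳ) = N²·(1 − n/N)·s²/n.
f = 1678/7364 = 0.22786529; Var(ȳ) = 0.77213471·28.11/1678 = 0.012934867.
Var(Ŷ) = 7364² · 0.012934867 = 701438.38.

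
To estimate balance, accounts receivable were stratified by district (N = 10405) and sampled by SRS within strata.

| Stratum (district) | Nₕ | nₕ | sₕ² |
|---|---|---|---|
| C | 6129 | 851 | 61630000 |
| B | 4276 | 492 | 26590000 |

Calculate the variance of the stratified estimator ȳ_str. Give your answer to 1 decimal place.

29716.2

Var(ȳ_str) = Σₕ Wₕ²(1 − fₕ)sₕ²/nₕ with Wₕ = Nₕ/N, N = 10405.
C: Wₕ = 0.58904373; term = 0.58904373²·(1 − 0.13884810)·61630000/851 = 21639.013.
B: Wₕ = 0.41095627; term = 0.41095627²·(1 − 0.11506080)·26590000/492 = 8077.1452.
Sum = 29716.158.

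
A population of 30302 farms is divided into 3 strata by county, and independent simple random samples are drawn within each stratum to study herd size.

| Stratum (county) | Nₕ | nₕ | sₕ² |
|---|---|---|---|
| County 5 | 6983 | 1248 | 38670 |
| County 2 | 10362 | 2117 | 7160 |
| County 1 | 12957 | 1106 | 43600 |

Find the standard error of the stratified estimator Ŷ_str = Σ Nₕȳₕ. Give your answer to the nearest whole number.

87081

Var(Ŷ_str) = Σₕ Nₕ²(1 − fₕ)sₕ²/nₕ.
County 5: 6983²·(1 − 1248/6983)·38670/1248 = 1.240895 × 10^9.
County 2: 10362²·(1 − 2117/10362)·7160/2117 = 2.8895247 × 10^8.
County 1: 12957²·(1 − 1106/12957)·43600/1106 = 6.0532808 × 10^9.
Sum = 7.5831283 × 10^9.
SE = √(7.5831283 × 10^9) = 87081.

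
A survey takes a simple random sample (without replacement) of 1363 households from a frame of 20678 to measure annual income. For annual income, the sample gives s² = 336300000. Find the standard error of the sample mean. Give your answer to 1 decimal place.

Under SRS without replacement, Var(ȳ) = (1 − f)·s²/n with f = n/N = 1363/20678 = 0.06591547.
Var(ȳ) = (1 − 0.06591547)·336300000/1363 = 0.93408453·246735.14 = 230471.48.
SE(ȳ) = √(230471.48) = 480.1.

480.1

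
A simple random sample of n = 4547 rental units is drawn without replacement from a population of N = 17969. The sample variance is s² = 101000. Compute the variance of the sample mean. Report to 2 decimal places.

Under SRS without replacement, Var(ȳ) = (1 − f)·s²/n with f = n/N = 4547/17969 = 0.25304691.
Var(ȳ) = (1 − 0.25304691)·101000/4547 = 0.74695309·22.212448 = 16.591656.

16.59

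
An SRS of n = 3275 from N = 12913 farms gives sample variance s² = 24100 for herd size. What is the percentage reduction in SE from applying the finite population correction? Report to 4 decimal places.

f = n/N = 3275/12913 = 0.25362038.
SE_no-fpc = √(s²/n) = 2.7127069; SE_fpc = √((1−f)s²/n) = 2.343596.
Ratio = √(1−f) = 0.86393265. Reduction = 100·(1 − 0.86393265) = 13.6067%.

13.6067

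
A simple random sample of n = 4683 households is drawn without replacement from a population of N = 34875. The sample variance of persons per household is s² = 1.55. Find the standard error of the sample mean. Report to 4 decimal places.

0.0169

Under SRS without replacement, Var(ȳ) = (1 − f)·s²/n with f = n/N = 4683/34875 = 0.13427957.
Var(ȳ) = (1 − 0.13427957)·1.55/4683 = 0.86572043·3.3098441 × 10^-4 = 2.8653997 × 10^-4.
SE(ȳ) = √(2.8653997 × 10^-4) = 0.0169.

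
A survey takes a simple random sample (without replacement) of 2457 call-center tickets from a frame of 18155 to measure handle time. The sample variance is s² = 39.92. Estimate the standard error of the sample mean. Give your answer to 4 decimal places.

Under SRS without replacement, Var(ȳ) = (1 − f)·s²/n with f = n/N = 2457/18155 = 0.13533462.
Var(ȳ) = (1 − 0.13533462)·39.92/2457 = 0.86466538·0.016247456 = 0.014048613.
SE(ȳ) = √(0.014048613) = 0.1185.

0.1185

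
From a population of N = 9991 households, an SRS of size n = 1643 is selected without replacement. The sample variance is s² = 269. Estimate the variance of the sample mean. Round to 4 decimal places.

Under SRS without replacement, Var(ȳ) = (1 − f)·s²/n with f = n/N = 1643/9991 = 0.16444800.
Var(ȳ) = (1 − 0.16444800)·269/1643 = 0.83555200·0.16372489 = 0.13680066.

0.1368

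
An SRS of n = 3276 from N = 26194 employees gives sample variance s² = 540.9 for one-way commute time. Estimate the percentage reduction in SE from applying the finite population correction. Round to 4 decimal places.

6.4621

f = n/N = 3276/26194 = 0.12506681.
SE_no-fpc = √(s²/n) = 0.40633716; SE_fpc = √((1−f)s²/n) = 0.3800791.
Ratio = √(1−f) = 0.93537863. Reduction = 100·(1 − 0.93537863) = 6.4621%.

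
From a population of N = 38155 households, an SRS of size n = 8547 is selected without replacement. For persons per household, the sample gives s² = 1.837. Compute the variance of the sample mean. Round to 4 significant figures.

Under SRS without replacement, Var(ȳ) = (1 − f)·s²/n with f = n/N = 8547/38155 = 0.22400734.
Var(ȳ) = (1 − 0.22400734)·1.837/8547 = 0.77599266·2.1492921 × 10^-4 = 1.6678349 × 10^-4.

1.668 × 10^-4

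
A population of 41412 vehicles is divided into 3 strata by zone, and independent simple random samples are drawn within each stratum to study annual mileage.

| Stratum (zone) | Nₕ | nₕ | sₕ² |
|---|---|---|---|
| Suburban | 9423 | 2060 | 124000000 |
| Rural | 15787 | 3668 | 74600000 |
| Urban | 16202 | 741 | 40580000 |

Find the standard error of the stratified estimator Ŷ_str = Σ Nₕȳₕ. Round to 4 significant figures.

4.668 × 10^6

Var(Ŷ_str) = Σₕ Nₕ²(1 − fₕ)sₕ²/nₕ.
Suburban: 9423²·(1 − 2060/9423)·124000000/2060 = 4.1763651 × 10^12.
Rural: 15787²·(1 − 3668/15787)·74600000/3668 = 3.8911314 × 10^12.
Urban: 16202²·(1 − 741/16202)·40580000/741 = 1.3718292 × 10^13.
Sum = 2.1785789 × 10^13.
SE = √(2.1785789 × 10^13) = 4.668 × 10^6.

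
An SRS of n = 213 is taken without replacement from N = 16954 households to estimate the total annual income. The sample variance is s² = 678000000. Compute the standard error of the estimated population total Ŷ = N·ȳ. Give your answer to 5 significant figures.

Var(Ŷ) = N²·Var(ȳ) = N²·(1 − n/N)·s²/n.
f = 213/16954 = 0.01256341; Var(ȳ) = 0.98743659·678000000/213 = 3.143108 × 10^6.
Var(Ŷ) = 16954² · (3.143108 × 10^6) = 9.0344904 × 10^14.
SE(Ŷ) = √(9.0344904 × 10^14) = 3.0057 × 10^7.

3.0057 × 10^7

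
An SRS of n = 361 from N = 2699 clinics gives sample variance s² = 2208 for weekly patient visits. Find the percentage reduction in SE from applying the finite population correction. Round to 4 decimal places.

f = n/N = 361/2699 = 0.13375324.
SE_no-fpc = √(s²/n) = 2.4731242; SE_fpc = √((1−f)s²/n) = 2.3017955.
Ratio = √(1−f) = 0.93072378. Reduction = 100·(1 − 0.93072378) = 6.9276%.

6.9276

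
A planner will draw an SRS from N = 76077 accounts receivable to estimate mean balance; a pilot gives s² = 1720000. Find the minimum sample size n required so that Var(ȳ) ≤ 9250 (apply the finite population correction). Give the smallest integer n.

186

Without fpc, n₀ = s²/D = 1720000/9250 = 185.9459.
With fpc, (1 − n/N)·s²/n ≤ D requires n ≥ n₀/(1 + n₀/N) = 185.9459/(1 + 185.9459/76077) = 185.4925.
Rounding up, n = 186.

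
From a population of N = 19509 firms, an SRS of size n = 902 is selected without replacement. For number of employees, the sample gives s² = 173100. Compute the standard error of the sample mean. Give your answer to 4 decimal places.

Under SRS without replacement, Var(ȳ) = (1 − f)·s²/n with f = n/N = 902/19509 = 0.04623507.
Var(ȳ) = (1 − 0.04623507)·173100/902 = 0.95376493·191.90687 = 183.03405.
SE(ȳ) = √(183.03405) = 13.5290.

13.5290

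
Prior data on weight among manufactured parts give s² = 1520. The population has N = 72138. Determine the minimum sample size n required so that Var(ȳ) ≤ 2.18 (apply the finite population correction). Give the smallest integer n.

691

Without fpc, n₀ = s²/D = 1520/2.18 = 697.2477.
With fpc, (1 − n/N)·s²/n ≤ D requires n ≥ n₀/(1 + n₀/N) = 697.2477/(1 + 697.2477/72138) = 690.5730.
Rounding up, n = 691.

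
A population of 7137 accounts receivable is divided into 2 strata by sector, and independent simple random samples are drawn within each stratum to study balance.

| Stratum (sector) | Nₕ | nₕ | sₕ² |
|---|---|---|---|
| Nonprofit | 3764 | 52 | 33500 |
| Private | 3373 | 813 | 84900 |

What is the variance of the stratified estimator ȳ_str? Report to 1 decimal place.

Var(ȳ_str) = Σₕ Wₕ²(1 − fₕ)sₕ²/nₕ with Wₕ = Nₕ/N, N = 7137.
Nonprofit: Wₕ = 0.52739246; term = 0.52739246²·(1 − 0.01381509)·33500/52 = 176.71266.
Private: Wₕ = 0.47260754; term = 0.47260754²·(1 − 0.24103172)·84900/813 = 17.702804.
Sum = 194.41546.

194.4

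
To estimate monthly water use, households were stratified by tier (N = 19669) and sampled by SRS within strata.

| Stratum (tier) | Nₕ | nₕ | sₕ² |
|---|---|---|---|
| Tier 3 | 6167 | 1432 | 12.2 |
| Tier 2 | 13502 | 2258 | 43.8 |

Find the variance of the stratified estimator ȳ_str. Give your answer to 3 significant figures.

Var(ȳ_str) = Σₕ Wₕ²(1 − fₕ)sₕ²/nₕ with Wₕ = Nₕ/N, N = 19669.
Tier 3: Wₕ = 0.31353907; term = 0.31353907²·(1 − 0.23220366)·12.2/1432 = 6.4305213 × 10^-4.
Tier 2: Wₕ = 0.68646093; term = 0.68646093²·(1 − 0.16723448)·43.8/2258 = 0.0076121012.
Sum = 0.0082551533.

0.00826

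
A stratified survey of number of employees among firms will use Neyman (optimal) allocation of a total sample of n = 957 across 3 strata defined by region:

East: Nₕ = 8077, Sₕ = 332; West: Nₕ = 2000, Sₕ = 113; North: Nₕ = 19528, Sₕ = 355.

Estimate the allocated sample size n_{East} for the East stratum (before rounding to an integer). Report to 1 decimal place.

260.8

Neyman allocation: nₕ = n·NₕSₕ / Σⱼ NⱼSⱼ.
Σ NⱼSⱼ = 8077·332 + 2000·113 + 19528·355 = 9.840004 × 10^6.
n_{East} = 957·8077·332 / (9.840004 × 10^6) = 260.8.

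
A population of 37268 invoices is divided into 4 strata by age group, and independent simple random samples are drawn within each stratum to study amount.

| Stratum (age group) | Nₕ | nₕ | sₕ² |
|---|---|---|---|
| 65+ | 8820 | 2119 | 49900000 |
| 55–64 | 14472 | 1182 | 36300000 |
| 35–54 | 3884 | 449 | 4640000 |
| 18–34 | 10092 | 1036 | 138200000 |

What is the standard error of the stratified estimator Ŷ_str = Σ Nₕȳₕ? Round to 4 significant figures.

4.430 × 10^6

Var(Ŷ_str) = Σₕ Nₕ²(1 − fₕ)sₕ²/nₕ.
65+: 8820²·(1 − 2119/8820)·49900000/2119 = 1.3918031 × 10^12.
55–64: 14472²·(1 − 1182/14472)·36300000/1182 = 5.9066697 × 10^12.
35–54: 3884²·(1 − 449/3884)·4640000/449 = 1.3787248 × 10^11.
18–34: 10092²·(1 − 1036/10092)·138200000/1036 = 1.2191635 × 10^13.
Sum = 1.962798 × 10^13.
SE = √(1.962798 × 10^13) = 4.430 × 10^6.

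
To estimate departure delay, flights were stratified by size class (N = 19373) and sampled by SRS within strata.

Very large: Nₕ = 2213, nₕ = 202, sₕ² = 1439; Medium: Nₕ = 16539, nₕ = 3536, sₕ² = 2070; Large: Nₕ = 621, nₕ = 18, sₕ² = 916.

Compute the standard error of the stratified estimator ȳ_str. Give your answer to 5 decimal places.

Var(ȳ_str) = Σₕ Wₕ²(1 − fₕ)sₕ²/nₕ with Wₕ = Nₕ/N, N = 19373.
Very large: Wₕ = 0.11423115; term = 0.11423115²·(1 − 0.09127881)·1439/202 = 0.084471295.
Medium: Wₕ = 0.85371393; term = 0.85371393²·(1 − 0.21379769)·2070/3536 = 0.33544177.
Large: Wₕ = 0.03205492; term = 0.03205492²·(1 − 0.02898551)·916/18 = 0.050773619.
Sum = 0.47068668.
SE = √(0.47068668) = 0.68607.

0.68607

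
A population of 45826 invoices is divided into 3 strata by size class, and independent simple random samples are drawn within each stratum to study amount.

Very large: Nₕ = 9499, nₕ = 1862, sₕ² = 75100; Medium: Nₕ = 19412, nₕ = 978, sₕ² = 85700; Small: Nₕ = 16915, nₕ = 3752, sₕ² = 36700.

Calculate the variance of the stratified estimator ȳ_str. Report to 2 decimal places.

17.36

Var(ȳ_str) = Σₕ Wₕ²(1 − fₕ)sₕ²/nₕ with Wₕ = Nₕ/N, N = 45826.
Very large: Wₕ = 0.20728407; term = 0.20728407²·(1 − 0.19602063)·75100/1862 = 1.3932756.
Medium: Wₕ = 0.42360232; term = 0.42360232²·(1 − 0.05038121)·85700/978 = 14.931654.
Small: Wₕ = 0.36911360; term = 0.36911360²·(1 − 0.22181496)·36700/3752 = 1.0370656.
Sum = 17.361995.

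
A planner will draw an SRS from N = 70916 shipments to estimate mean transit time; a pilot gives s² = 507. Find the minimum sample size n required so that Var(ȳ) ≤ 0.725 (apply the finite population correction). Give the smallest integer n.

Without fpc, n₀ = s²/D = 507/0.725 = 699.3103.
With fpc, (1 − n/N)·s²/n ≤ D requires n ≥ n₀/(1 + n₀/N) = 699.3103/(1 + 699.3103/70916) = 692.4817.
Rounding up, n = 693.

693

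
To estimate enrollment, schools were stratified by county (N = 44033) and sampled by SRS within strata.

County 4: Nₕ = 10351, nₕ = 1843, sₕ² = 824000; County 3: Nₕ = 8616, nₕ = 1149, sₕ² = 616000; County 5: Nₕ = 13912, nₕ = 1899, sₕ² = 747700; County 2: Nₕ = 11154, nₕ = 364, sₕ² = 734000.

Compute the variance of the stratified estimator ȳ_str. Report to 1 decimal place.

197.2

Var(ȳ_str) = Σₕ Wₕ²(1 − fₕ)sₕ²/nₕ with Wₕ = Nₕ/N, N = 44033.
County 4: Wₕ = 0.23507369; term = 0.23507369²·(1 − 0.17805043)·824000/1843 = 20.307437.
County 3: Wₕ = 0.19567143; term = 0.19567143²·(1 − 0.13335655)·616000/1149 = 17.789182.
County 5: Wₕ = 0.31594486; term = 0.31594486²·(1 − 0.13650086)·747700/1899 = 33.938052.
County 2: Wₕ = 0.25331002; term = 0.25331002²·(1 − 0.03263403)·734000/364 = 125.16711.
Sum = 197.20178.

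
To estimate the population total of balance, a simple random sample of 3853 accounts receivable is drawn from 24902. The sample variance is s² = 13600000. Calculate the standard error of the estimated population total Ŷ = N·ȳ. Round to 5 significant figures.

Var(Ŷ) = N²·Var(ȳ) = N²·(1 − n/N)·s²/n.
f = 3853/24902 = 0.15472653; Var(ȳ) = 0.84527347·13600000/3853 = 2983.5762.
Var(Ŷ) = 24902² · 2983.5762 = 1.8501443 × 10^12.
SE(Ŷ) = √(1.8501443 × 10^12) = 1.3602 × 10^6.

1.3602 × 10^6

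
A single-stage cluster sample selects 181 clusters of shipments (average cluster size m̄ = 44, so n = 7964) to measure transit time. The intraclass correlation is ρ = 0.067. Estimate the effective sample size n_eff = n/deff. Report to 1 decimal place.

deff = 1 + (44 − 1)·0.067 = 1 + 2.881 = 3.881.
n_eff = 7964 / 3.881 = 2052.0.

2052.0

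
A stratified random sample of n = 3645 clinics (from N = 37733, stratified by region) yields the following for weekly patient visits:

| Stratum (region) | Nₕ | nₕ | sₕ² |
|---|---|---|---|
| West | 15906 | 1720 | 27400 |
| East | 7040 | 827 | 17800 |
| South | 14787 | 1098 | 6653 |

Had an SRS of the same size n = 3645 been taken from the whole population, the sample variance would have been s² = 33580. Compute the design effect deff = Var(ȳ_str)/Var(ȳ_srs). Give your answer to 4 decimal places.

0.4863

Var(ȳ_str) = Σ Wₕ²(1−fₕ)sₕ²/nₕ with Wₕ = Nₕ/37733:
  West: (15906/37733)²·(1−1720/15906)·27400/1720 = 2.5246453
  East: (7040/37733)²·(1−827/7040)·17800/827 = 0.66121978
  South: (14787/37733)²·(1−1098/14787)·6653/1098 = 0.86143856
  → Var(ȳ_str) = 4.0473036.
Var(ȳ_srs) = (1 − 3645/37733)·33580/3645 = 8.3226828.
deff = 4.0473036 / 8.3226828 = 0.4863.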